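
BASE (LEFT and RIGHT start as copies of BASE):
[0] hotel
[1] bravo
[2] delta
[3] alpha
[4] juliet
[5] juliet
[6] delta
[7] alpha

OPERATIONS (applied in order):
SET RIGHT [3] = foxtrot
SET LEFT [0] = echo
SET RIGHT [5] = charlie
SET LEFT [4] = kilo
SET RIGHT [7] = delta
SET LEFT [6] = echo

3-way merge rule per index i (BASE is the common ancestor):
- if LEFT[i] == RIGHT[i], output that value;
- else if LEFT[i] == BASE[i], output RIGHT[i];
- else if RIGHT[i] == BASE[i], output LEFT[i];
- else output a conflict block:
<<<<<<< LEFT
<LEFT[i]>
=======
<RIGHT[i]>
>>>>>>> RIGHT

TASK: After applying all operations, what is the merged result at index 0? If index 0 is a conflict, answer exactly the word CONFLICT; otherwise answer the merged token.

Final LEFT:  [echo, bravo, delta, alpha, kilo, juliet, echo, alpha]
Final RIGHT: [hotel, bravo, delta, foxtrot, juliet, charlie, delta, delta]
i=0: L=echo, R=hotel=BASE -> take LEFT -> echo
i=1: L=bravo R=bravo -> agree -> bravo
i=2: L=delta R=delta -> agree -> delta
i=3: L=alpha=BASE, R=foxtrot -> take RIGHT -> foxtrot
i=4: L=kilo, R=juliet=BASE -> take LEFT -> kilo
i=5: L=juliet=BASE, R=charlie -> take RIGHT -> charlie
i=6: L=echo, R=delta=BASE -> take LEFT -> echo
i=7: L=alpha=BASE, R=delta -> take RIGHT -> delta
Index 0 -> echo

Answer: echo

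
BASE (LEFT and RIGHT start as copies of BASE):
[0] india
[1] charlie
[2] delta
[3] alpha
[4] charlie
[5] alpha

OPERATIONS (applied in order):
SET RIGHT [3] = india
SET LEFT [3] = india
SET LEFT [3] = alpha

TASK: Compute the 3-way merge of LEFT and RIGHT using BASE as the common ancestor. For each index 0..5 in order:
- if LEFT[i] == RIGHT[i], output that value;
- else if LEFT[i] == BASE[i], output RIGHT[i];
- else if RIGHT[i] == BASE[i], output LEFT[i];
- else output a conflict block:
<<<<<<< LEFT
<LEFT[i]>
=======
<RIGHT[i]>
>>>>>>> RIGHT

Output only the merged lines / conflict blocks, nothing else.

Answer: india
charlie
delta
india
charlie
alpha

Derivation:
Final LEFT:  [india, charlie, delta, alpha, charlie, alpha]
Final RIGHT: [india, charlie, delta, india, charlie, alpha]
i=0: L=india R=india -> agree -> india
i=1: L=charlie R=charlie -> agree -> charlie
i=2: L=delta R=delta -> agree -> delta
i=3: L=alpha=BASE, R=india -> take RIGHT -> india
i=4: L=charlie R=charlie -> agree -> charlie
i=5: L=alpha R=alpha -> agree -> alpha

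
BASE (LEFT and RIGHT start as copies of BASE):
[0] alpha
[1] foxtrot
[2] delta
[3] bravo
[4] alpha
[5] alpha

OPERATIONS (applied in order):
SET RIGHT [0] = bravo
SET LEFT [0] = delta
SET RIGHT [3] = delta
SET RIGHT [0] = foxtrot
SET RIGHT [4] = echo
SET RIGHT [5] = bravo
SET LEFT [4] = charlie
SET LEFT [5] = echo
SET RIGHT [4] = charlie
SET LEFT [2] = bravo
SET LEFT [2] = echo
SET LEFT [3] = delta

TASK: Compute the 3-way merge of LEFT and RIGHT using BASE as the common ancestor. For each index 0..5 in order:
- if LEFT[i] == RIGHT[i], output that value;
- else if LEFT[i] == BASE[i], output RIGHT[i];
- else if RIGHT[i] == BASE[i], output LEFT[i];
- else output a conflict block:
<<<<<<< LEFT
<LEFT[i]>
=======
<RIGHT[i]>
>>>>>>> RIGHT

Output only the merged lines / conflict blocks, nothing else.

Final LEFT:  [delta, foxtrot, echo, delta, charlie, echo]
Final RIGHT: [foxtrot, foxtrot, delta, delta, charlie, bravo]
i=0: BASE=alpha L=delta R=foxtrot all differ -> CONFLICT
i=1: L=foxtrot R=foxtrot -> agree -> foxtrot
i=2: L=echo, R=delta=BASE -> take LEFT -> echo
i=3: L=delta R=delta -> agree -> delta
i=4: L=charlie R=charlie -> agree -> charlie
i=5: BASE=alpha L=echo R=bravo all differ -> CONFLICT

Answer: <<<<<<< LEFT
delta
=======
foxtrot
>>>>>>> RIGHT
foxtrot
echo
delta
charlie
<<<<<<< LEFT
echo
=======
bravo
>>>>>>> RIGHT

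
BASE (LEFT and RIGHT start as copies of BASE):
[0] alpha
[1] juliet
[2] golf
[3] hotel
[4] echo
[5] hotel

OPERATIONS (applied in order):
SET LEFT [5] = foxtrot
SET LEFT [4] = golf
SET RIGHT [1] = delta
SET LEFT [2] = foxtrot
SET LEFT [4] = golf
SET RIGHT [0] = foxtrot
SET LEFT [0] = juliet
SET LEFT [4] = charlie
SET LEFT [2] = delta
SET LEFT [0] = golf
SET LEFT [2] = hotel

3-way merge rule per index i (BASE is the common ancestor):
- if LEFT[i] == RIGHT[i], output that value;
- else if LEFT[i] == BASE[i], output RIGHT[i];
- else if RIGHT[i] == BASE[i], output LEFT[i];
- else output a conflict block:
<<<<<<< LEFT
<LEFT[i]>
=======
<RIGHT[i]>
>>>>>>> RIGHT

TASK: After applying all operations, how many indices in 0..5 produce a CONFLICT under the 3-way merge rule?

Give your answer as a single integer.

Answer: 1

Derivation:
Final LEFT:  [golf, juliet, hotel, hotel, charlie, foxtrot]
Final RIGHT: [foxtrot, delta, golf, hotel, echo, hotel]
i=0: BASE=alpha L=golf R=foxtrot all differ -> CONFLICT
i=1: L=juliet=BASE, R=delta -> take RIGHT -> delta
i=2: L=hotel, R=golf=BASE -> take LEFT -> hotel
i=3: L=hotel R=hotel -> agree -> hotel
i=4: L=charlie, R=echo=BASE -> take LEFT -> charlie
i=5: L=foxtrot, R=hotel=BASE -> take LEFT -> foxtrot
Conflict count: 1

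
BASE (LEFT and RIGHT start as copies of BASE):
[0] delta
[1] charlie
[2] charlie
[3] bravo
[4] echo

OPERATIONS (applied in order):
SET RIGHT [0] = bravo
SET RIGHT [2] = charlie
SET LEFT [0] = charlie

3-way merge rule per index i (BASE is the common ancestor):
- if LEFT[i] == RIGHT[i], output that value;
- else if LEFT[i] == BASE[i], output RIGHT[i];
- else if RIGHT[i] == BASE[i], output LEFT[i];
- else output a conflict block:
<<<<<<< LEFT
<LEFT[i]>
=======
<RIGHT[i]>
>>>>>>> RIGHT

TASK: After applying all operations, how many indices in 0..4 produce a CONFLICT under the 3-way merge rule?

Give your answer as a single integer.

Final LEFT:  [charlie, charlie, charlie, bravo, echo]
Final RIGHT: [bravo, charlie, charlie, bravo, echo]
i=0: BASE=delta L=charlie R=bravo all differ -> CONFLICT
i=1: L=charlie R=charlie -> agree -> charlie
i=2: L=charlie R=charlie -> agree -> charlie
i=3: L=bravo R=bravo -> agree -> bravo
i=4: L=echo R=echo -> agree -> echo
Conflict count: 1

Answer: 1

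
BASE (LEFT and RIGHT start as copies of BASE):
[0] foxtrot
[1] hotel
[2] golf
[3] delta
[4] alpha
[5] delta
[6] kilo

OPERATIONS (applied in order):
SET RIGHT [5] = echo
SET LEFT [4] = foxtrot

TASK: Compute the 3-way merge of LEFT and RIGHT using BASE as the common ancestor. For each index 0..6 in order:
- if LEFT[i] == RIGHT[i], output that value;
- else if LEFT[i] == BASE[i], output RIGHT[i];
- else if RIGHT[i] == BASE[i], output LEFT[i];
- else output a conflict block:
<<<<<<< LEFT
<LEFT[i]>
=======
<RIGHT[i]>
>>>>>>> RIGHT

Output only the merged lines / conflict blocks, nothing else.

Answer: foxtrot
hotel
golf
delta
foxtrot
echo
kilo

Derivation:
Final LEFT:  [foxtrot, hotel, golf, delta, foxtrot, delta, kilo]
Final RIGHT: [foxtrot, hotel, golf, delta, alpha, echo, kilo]
i=0: L=foxtrot R=foxtrot -> agree -> foxtrot
i=1: L=hotel R=hotel -> agree -> hotel
i=2: L=golf R=golf -> agree -> golf
i=3: L=delta R=delta -> agree -> delta
i=4: L=foxtrot, R=alpha=BASE -> take LEFT -> foxtrot
i=5: L=delta=BASE, R=echo -> take RIGHT -> echo
i=6: L=kilo R=kilo -> agree -> kilo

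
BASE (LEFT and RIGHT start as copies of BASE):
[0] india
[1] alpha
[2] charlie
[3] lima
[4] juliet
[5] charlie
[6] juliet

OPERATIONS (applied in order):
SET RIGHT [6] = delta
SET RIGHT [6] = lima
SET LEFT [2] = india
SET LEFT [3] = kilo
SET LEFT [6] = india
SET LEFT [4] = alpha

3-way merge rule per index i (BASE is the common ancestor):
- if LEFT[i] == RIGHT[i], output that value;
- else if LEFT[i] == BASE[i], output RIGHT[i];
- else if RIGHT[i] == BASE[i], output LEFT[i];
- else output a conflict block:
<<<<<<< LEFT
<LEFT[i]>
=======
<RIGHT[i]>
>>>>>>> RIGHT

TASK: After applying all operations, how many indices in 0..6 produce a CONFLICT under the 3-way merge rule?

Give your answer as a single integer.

Answer: 1

Derivation:
Final LEFT:  [india, alpha, india, kilo, alpha, charlie, india]
Final RIGHT: [india, alpha, charlie, lima, juliet, charlie, lima]
i=0: L=india R=india -> agree -> india
i=1: L=alpha R=alpha -> agree -> alpha
i=2: L=india, R=charlie=BASE -> take LEFT -> india
i=3: L=kilo, R=lima=BASE -> take LEFT -> kilo
i=4: L=alpha, R=juliet=BASE -> take LEFT -> alpha
i=5: L=charlie R=charlie -> agree -> charlie
i=6: BASE=juliet L=india R=lima all differ -> CONFLICT
Conflict count: 1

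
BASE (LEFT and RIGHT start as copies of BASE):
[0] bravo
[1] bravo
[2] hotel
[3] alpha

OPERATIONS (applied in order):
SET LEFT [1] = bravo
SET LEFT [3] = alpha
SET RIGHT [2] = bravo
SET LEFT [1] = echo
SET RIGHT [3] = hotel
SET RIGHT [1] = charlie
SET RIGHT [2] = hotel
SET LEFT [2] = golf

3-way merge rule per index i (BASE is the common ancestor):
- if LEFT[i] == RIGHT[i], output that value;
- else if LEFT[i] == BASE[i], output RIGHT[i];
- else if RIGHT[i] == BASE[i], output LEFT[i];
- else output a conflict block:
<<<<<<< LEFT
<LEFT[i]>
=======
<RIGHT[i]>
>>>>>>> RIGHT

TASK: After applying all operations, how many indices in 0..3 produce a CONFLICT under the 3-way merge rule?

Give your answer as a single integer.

Answer: 1

Derivation:
Final LEFT:  [bravo, echo, golf, alpha]
Final RIGHT: [bravo, charlie, hotel, hotel]
i=0: L=bravo R=bravo -> agree -> bravo
i=1: BASE=bravo L=echo R=charlie all differ -> CONFLICT
i=2: L=golf, R=hotel=BASE -> take LEFT -> golf
i=3: L=alpha=BASE, R=hotel -> take RIGHT -> hotel
Conflict count: 1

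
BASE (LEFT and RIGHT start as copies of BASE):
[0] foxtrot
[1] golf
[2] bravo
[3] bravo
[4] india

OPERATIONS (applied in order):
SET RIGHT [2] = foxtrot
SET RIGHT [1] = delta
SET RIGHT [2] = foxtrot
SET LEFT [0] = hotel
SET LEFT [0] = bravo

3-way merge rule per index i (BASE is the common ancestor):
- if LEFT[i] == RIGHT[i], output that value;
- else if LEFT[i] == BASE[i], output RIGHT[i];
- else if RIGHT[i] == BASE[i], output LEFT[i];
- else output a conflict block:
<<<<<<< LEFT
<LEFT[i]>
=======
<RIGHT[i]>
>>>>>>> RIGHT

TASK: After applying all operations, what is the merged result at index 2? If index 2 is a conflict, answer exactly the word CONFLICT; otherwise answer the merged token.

Answer: foxtrot

Derivation:
Final LEFT:  [bravo, golf, bravo, bravo, india]
Final RIGHT: [foxtrot, delta, foxtrot, bravo, india]
i=0: L=bravo, R=foxtrot=BASE -> take LEFT -> bravo
i=1: L=golf=BASE, R=delta -> take RIGHT -> delta
i=2: L=bravo=BASE, R=foxtrot -> take RIGHT -> foxtrot
i=3: L=bravo R=bravo -> agree -> bravo
i=4: L=india R=india -> agree -> india
Index 2 -> foxtrot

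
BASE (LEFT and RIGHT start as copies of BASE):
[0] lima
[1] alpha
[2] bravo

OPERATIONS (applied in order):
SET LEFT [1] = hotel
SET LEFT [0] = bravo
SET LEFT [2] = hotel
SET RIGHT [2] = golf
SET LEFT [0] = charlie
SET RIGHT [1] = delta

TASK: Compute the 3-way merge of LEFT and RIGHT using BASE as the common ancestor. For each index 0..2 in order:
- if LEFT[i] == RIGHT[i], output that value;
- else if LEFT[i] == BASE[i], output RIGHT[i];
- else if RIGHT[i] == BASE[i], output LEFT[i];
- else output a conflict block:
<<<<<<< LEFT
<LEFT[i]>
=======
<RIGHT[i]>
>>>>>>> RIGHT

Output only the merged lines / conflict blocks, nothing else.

Answer: charlie
<<<<<<< LEFT
hotel
=======
delta
>>>>>>> RIGHT
<<<<<<< LEFT
hotel
=======
golf
>>>>>>> RIGHT

Derivation:
Final LEFT:  [charlie, hotel, hotel]
Final RIGHT: [lima, delta, golf]
i=0: L=charlie, R=lima=BASE -> take LEFT -> charlie
i=1: BASE=alpha L=hotel R=delta all differ -> CONFLICT
i=2: BASE=bravo L=hotel R=golf all differ -> CONFLICT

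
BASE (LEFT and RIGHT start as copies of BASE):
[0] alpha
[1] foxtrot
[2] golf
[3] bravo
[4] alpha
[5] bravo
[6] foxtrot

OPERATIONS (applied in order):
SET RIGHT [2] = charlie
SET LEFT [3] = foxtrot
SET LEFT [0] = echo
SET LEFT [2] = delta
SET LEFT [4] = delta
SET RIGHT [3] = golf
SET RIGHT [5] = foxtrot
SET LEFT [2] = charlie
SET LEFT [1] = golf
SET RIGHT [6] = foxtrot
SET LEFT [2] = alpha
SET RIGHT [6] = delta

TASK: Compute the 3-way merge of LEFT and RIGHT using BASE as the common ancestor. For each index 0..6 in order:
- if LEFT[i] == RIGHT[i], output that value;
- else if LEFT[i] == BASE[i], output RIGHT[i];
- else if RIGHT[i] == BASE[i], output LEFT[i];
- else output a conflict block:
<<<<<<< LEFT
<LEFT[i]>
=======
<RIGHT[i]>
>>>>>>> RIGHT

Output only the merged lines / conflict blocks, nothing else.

Final LEFT:  [echo, golf, alpha, foxtrot, delta, bravo, foxtrot]
Final RIGHT: [alpha, foxtrot, charlie, golf, alpha, foxtrot, delta]
i=0: L=echo, R=alpha=BASE -> take LEFT -> echo
i=1: L=golf, R=foxtrot=BASE -> take LEFT -> golf
i=2: BASE=golf L=alpha R=charlie all differ -> CONFLICT
i=3: BASE=bravo L=foxtrot R=golf all differ -> CONFLICT
i=4: L=delta, R=alpha=BASE -> take LEFT -> delta
i=5: L=bravo=BASE, R=foxtrot -> take RIGHT -> foxtrot
i=6: L=foxtrot=BASE, R=delta -> take RIGHT -> delta

Answer: echo
golf
<<<<<<< LEFT
alpha
=======
charlie
>>>>>>> RIGHT
<<<<<<< LEFT
foxtrot
=======
golf
>>>>>>> RIGHT
delta
foxtrot
delta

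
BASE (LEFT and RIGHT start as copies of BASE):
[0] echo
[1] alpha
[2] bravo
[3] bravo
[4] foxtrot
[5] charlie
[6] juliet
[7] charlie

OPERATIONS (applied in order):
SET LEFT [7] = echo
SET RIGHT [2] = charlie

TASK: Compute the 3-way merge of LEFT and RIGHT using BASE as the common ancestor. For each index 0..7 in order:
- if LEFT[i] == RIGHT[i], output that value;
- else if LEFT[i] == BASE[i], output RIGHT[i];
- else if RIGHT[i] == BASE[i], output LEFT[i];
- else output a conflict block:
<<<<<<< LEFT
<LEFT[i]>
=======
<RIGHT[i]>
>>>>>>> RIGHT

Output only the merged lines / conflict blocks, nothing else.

Answer: echo
alpha
charlie
bravo
foxtrot
charlie
juliet
echo

Derivation:
Final LEFT:  [echo, alpha, bravo, bravo, foxtrot, charlie, juliet, echo]
Final RIGHT: [echo, alpha, charlie, bravo, foxtrot, charlie, juliet, charlie]
i=0: L=echo R=echo -> agree -> echo
i=1: L=alpha R=alpha -> agree -> alpha
i=2: L=bravo=BASE, R=charlie -> take RIGHT -> charlie
i=3: L=bravo R=bravo -> agree -> bravo
i=4: L=foxtrot R=foxtrot -> agree -> foxtrot
i=5: L=charlie R=charlie -> agree -> charlie
i=6: L=juliet R=juliet -> agree -> juliet
i=7: L=echo, R=charlie=BASE -> take LEFT -> echo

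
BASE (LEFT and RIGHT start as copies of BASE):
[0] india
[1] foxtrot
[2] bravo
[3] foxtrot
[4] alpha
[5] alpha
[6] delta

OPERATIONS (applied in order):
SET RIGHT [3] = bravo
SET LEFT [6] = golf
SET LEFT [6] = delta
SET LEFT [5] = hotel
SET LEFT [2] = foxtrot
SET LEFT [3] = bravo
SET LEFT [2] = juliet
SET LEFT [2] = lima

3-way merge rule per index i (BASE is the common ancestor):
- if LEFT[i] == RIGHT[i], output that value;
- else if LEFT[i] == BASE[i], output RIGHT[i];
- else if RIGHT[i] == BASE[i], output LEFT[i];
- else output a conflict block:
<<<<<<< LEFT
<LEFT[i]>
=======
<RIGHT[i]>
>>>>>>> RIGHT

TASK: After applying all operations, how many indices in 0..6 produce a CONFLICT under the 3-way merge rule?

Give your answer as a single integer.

Final LEFT:  [india, foxtrot, lima, bravo, alpha, hotel, delta]
Final RIGHT: [india, foxtrot, bravo, bravo, alpha, alpha, delta]
i=0: L=india R=india -> agree -> india
i=1: L=foxtrot R=foxtrot -> agree -> foxtrot
i=2: L=lima, R=bravo=BASE -> take LEFT -> lima
i=3: L=bravo R=bravo -> agree -> bravo
i=4: L=alpha R=alpha -> agree -> alpha
i=5: L=hotel, R=alpha=BASE -> take LEFT -> hotel
i=6: L=delta R=delta -> agree -> delta
Conflict count: 0

Answer: 0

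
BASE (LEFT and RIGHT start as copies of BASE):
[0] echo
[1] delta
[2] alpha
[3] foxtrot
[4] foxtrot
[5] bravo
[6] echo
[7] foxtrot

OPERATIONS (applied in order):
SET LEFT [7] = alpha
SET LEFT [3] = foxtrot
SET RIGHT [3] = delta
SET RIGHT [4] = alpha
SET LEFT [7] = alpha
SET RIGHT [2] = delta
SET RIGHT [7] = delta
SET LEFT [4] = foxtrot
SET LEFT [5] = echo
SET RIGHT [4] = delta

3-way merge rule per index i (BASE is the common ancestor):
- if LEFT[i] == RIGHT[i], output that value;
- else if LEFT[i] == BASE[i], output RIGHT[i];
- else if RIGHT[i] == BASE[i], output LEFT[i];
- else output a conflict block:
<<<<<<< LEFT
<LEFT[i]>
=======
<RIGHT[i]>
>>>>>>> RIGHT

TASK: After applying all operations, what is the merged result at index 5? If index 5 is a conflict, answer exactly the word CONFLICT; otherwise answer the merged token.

Final LEFT:  [echo, delta, alpha, foxtrot, foxtrot, echo, echo, alpha]
Final RIGHT: [echo, delta, delta, delta, delta, bravo, echo, delta]
i=0: L=echo R=echo -> agree -> echo
i=1: L=delta R=delta -> agree -> delta
i=2: L=alpha=BASE, R=delta -> take RIGHT -> delta
i=3: L=foxtrot=BASE, R=delta -> take RIGHT -> delta
i=4: L=foxtrot=BASE, R=delta -> take RIGHT -> delta
i=5: L=echo, R=bravo=BASE -> take LEFT -> echo
i=6: L=echo R=echo -> agree -> echo
i=7: BASE=foxtrot L=alpha R=delta all differ -> CONFLICT
Index 5 -> echo

Answer: echo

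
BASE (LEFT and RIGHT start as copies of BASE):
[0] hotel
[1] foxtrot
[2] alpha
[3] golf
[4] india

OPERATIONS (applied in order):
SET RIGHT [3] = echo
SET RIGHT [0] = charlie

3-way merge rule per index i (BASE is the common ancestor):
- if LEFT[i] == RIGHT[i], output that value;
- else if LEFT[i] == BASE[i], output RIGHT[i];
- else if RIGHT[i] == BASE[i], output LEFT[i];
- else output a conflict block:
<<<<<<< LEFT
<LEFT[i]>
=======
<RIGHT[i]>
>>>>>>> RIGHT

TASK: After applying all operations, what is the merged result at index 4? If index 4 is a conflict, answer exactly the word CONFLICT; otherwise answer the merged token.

Final LEFT:  [hotel, foxtrot, alpha, golf, india]
Final RIGHT: [charlie, foxtrot, alpha, echo, india]
i=0: L=hotel=BASE, R=charlie -> take RIGHT -> charlie
i=1: L=foxtrot R=foxtrot -> agree -> foxtrot
i=2: L=alpha R=alpha -> agree -> alpha
i=3: L=golf=BASE, R=echo -> take RIGHT -> echo
i=4: L=india R=india -> agree -> india
Index 4 -> india

Answer: india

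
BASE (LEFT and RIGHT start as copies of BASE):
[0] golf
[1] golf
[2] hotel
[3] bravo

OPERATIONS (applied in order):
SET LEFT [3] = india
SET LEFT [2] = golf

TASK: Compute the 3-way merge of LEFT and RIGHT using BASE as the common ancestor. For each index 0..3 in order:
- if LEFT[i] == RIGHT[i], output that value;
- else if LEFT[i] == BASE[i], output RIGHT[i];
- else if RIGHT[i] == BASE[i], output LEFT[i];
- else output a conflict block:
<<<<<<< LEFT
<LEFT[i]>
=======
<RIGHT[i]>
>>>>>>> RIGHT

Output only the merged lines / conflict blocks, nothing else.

Final LEFT:  [golf, golf, golf, india]
Final RIGHT: [golf, golf, hotel, bravo]
i=0: L=golf R=golf -> agree -> golf
i=1: L=golf R=golf -> agree -> golf
i=2: L=golf, R=hotel=BASE -> take LEFT -> golf
i=3: L=india, R=bravo=BASE -> take LEFT -> india

Answer: golf
golf
golf
india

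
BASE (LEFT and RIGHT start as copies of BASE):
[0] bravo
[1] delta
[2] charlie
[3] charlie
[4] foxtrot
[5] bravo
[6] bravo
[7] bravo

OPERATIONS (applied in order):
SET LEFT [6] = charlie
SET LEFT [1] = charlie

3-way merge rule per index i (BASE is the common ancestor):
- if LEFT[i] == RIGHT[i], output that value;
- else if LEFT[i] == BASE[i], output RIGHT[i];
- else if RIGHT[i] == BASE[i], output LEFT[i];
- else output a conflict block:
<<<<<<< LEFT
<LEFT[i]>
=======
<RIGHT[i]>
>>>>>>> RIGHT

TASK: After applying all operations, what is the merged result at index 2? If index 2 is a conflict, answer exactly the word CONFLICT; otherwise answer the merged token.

Final LEFT:  [bravo, charlie, charlie, charlie, foxtrot, bravo, charlie, bravo]
Final RIGHT: [bravo, delta, charlie, charlie, foxtrot, bravo, bravo, bravo]
i=0: L=bravo R=bravo -> agree -> bravo
i=1: L=charlie, R=delta=BASE -> take LEFT -> charlie
i=2: L=charlie R=charlie -> agree -> charlie
i=3: L=charlie R=charlie -> agree -> charlie
i=4: L=foxtrot R=foxtrot -> agree -> foxtrot
i=5: L=bravo R=bravo -> agree -> bravo
i=6: L=charlie, R=bravo=BASE -> take LEFT -> charlie
i=7: L=bravo R=bravo -> agree -> bravo
Index 2 -> charlie

Answer: charlie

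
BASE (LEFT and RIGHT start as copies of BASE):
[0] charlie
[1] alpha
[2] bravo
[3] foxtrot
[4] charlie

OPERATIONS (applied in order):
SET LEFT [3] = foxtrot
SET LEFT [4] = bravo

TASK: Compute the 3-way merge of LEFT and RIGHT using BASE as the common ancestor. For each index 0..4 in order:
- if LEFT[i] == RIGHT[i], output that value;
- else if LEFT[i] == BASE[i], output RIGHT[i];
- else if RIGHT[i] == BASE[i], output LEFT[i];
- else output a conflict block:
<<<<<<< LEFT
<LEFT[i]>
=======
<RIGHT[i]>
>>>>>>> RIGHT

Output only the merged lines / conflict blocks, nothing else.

Answer: charlie
alpha
bravo
foxtrot
bravo

Derivation:
Final LEFT:  [charlie, alpha, bravo, foxtrot, bravo]
Final RIGHT: [charlie, alpha, bravo, foxtrot, charlie]
i=0: L=charlie R=charlie -> agree -> charlie
i=1: L=alpha R=alpha -> agree -> alpha
i=2: L=bravo R=bravo -> agree -> bravo
i=3: L=foxtrot R=foxtrot -> agree -> foxtrot
i=4: L=bravo, R=charlie=BASE -> take LEFT -> bravo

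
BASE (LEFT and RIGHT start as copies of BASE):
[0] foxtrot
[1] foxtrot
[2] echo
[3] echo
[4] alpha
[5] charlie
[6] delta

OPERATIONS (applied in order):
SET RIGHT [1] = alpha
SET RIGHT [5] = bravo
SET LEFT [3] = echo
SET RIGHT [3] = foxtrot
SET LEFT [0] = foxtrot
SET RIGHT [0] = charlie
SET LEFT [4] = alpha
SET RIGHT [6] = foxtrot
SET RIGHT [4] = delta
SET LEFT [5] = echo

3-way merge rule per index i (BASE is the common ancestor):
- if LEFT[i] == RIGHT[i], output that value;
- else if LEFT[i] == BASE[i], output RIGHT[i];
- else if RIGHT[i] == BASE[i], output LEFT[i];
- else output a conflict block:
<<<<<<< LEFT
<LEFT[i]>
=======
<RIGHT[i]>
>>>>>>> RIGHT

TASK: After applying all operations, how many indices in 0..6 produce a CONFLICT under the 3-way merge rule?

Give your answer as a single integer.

Final LEFT:  [foxtrot, foxtrot, echo, echo, alpha, echo, delta]
Final RIGHT: [charlie, alpha, echo, foxtrot, delta, bravo, foxtrot]
i=0: L=foxtrot=BASE, R=charlie -> take RIGHT -> charlie
i=1: L=foxtrot=BASE, R=alpha -> take RIGHT -> alpha
i=2: L=echo R=echo -> agree -> echo
i=3: L=echo=BASE, R=foxtrot -> take RIGHT -> foxtrot
i=4: L=alpha=BASE, R=delta -> take RIGHT -> delta
i=5: BASE=charlie L=echo R=bravo all differ -> CONFLICT
i=6: L=delta=BASE, R=foxtrot -> take RIGHT -> foxtrot
Conflict count: 1

Answer: 1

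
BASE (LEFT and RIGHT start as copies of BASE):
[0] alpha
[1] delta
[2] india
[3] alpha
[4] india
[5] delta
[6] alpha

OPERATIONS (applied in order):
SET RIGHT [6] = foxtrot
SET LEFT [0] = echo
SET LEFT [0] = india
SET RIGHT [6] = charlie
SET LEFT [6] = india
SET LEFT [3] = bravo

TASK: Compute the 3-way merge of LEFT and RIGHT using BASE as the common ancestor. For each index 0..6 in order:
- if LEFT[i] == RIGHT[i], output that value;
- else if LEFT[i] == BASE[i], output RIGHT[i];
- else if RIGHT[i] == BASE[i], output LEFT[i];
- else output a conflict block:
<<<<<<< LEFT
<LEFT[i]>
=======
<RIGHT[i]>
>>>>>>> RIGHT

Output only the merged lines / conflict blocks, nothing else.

Answer: india
delta
india
bravo
india
delta
<<<<<<< LEFT
india
=======
charlie
>>>>>>> RIGHT

Derivation:
Final LEFT:  [india, delta, india, bravo, india, delta, india]
Final RIGHT: [alpha, delta, india, alpha, india, delta, charlie]
i=0: L=india, R=alpha=BASE -> take LEFT -> india
i=1: L=delta R=delta -> agree -> delta
i=2: L=india R=india -> agree -> india
i=3: L=bravo, R=alpha=BASE -> take LEFT -> bravo
i=4: L=india R=india -> agree -> india
i=5: L=delta R=delta -> agree -> delta
i=6: BASE=alpha L=india R=charlie all differ -> CONFLICT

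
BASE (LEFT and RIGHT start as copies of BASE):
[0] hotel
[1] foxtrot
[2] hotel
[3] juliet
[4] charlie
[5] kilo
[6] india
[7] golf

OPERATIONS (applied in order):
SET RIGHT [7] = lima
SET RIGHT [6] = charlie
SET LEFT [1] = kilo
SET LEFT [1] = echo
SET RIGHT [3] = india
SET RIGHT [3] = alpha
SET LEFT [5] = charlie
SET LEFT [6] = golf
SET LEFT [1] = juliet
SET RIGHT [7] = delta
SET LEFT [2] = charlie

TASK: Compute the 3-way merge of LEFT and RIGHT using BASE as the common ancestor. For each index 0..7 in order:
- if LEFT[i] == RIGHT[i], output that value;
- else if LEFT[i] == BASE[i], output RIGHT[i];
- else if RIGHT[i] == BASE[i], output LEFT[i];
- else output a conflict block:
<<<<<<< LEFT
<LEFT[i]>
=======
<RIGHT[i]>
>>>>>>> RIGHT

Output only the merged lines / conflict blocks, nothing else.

Final LEFT:  [hotel, juliet, charlie, juliet, charlie, charlie, golf, golf]
Final RIGHT: [hotel, foxtrot, hotel, alpha, charlie, kilo, charlie, delta]
i=0: L=hotel R=hotel -> agree -> hotel
i=1: L=juliet, R=foxtrot=BASE -> take LEFT -> juliet
i=2: L=charlie, R=hotel=BASE -> take LEFT -> charlie
i=3: L=juliet=BASE, R=alpha -> take RIGHT -> alpha
i=4: L=charlie R=charlie -> agree -> charlie
i=5: L=charlie, R=kilo=BASE -> take LEFT -> charlie
i=6: BASE=india L=golf R=charlie all differ -> CONFLICT
i=7: L=golf=BASE, R=delta -> take RIGHT -> delta

Answer: hotel
juliet
charlie
alpha
charlie
charlie
<<<<<<< LEFT
golf
=======
charlie
>>>>>>> RIGHT
delta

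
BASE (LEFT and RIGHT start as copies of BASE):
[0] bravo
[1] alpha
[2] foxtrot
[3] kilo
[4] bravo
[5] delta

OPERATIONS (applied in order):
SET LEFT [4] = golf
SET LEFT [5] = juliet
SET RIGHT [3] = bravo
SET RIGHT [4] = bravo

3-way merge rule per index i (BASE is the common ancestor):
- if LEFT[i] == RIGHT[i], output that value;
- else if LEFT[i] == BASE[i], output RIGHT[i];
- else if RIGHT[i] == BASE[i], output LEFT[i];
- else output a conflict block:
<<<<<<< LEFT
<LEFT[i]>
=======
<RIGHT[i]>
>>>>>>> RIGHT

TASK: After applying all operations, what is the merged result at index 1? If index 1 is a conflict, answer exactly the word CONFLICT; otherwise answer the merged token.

Final LEFT:  [bravo, alpha, foxtrot, kilo, golf, juliet]
Final RIGHT: [bravo, alpha, foxtrot, bravo, bravo, delta]
i=0: L=bravo R=bravo -> agree -> bravo
i=1: L=alpha R=alpha -> agree -> alpha
i=2: L=foxtrot R=foxtrot -> agree -> foxtrot
i=3: L=kilo=BASE, R=bravo -> take RIGHT -> bravo
i=4: L=golf, R=bravo=BASE -> take LEFT -> golf
i=5: L=juliet, R=delta=BASE -> take LEFT -> juliet
Index 1 -> alpha

Answer: alpha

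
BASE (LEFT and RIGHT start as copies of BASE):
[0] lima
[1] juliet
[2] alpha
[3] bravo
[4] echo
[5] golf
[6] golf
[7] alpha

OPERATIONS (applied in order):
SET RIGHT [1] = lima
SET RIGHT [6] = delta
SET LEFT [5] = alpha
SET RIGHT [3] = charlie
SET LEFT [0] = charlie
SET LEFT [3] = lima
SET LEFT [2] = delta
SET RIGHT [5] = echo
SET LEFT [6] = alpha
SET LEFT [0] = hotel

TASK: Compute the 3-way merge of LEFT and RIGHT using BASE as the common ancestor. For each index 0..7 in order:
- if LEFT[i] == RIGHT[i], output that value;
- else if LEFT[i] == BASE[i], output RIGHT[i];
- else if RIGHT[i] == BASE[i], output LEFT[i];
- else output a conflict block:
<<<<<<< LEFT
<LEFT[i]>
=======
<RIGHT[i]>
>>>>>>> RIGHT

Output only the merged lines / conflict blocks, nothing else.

Answer: hotel
lima
delta
<<<<<<< LEFT
lima
=======
charlie
>>>>>>> RIGHT
echo
<<<<<<< LEFT
alpha
=======
echo
>>>>>>> RIGHT
<<<<<<< LEFT
alpha
=======
delta
>>>>>>> RIGHT
alpha

Derivation:
Final LEFT:  [hotel, juliet, delta, lima, echo, alpha, alpha, alpha]
Final RIGHT: [lima, lima, alpha, charlie, echo, echo, delta, alpha]
i=0: L=hotel, R=lima=BASE -> take LEFT -> hotel
i=1: L=juliet=BASE, R=lima -> take RIGHT -> lima
i=2: L=delta, R=alpha=BASE -> take LEFT -> delta
i=3: BASE=bravo L=lima R=charlie all differ -> CONFLICT
i=4: L=echo R=echo -> agree -> echo
i=5: BASE=golf L=alpha R=echo all differ -> CONFLICT
i=6: BASE=golf L=alpha R=delta all differ -> CONFLICT
i=7: L=alpha R=alpha -> agree -> alpha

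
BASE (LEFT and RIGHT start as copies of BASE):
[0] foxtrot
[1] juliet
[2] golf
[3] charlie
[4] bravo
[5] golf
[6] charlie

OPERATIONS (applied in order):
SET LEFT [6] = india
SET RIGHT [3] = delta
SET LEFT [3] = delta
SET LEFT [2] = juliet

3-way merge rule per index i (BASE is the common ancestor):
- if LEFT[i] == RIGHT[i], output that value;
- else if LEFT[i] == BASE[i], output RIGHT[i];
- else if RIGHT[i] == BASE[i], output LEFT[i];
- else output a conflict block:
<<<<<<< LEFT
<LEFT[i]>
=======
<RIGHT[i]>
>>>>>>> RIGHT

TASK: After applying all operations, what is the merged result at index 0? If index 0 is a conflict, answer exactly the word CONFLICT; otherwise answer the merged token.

Answer: foxtrot

Derivation:
Final LEFT:  [foxtrot, juliet, juliet, delta, bravo, golf, india]
Final RIGHT: [foxtrot, juliet, golf, delta, bravo, golf, charlie]
i=0: L=foxtrot R=foxtrot -> agree -> foxtrot
i=1: L=juliet R=juliet -> agree -> juliet
i=2: L=juliet, R=golf=BASE -> take LEFT -> juliet
i=3: L=delta R=delta -> agree -> delta
i=4: L=bravo R=bravo -> agree -> bravo
i=5: L=golf R=golf -> agree -> golf
i=6: L=india, R=charlie=BASE -> take LEFT -> india
Index 0 -> foxtrot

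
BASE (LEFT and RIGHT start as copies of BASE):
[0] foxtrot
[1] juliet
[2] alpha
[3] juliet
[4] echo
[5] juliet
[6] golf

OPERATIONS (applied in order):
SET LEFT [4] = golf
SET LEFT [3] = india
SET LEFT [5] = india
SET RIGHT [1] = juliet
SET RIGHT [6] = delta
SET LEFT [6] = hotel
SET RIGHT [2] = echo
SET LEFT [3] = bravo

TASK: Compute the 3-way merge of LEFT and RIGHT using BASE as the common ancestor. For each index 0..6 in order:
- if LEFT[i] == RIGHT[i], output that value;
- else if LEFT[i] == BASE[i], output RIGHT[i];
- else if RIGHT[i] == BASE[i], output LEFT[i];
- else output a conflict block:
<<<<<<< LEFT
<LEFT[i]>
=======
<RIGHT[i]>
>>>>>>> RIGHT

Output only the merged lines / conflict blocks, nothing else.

Final LEFT:  [foxtrot, juliet, alpha, bravo, golf, india, hotel]
Final RIGHT: [foxtrot, juliet, echo, juliet, echo, juliet, delta]
i=0: L=foxtrot R=foxtrot -> agree -> foxtrot
i=1: L=juliet R=juliet -> agree -> juliet
i=2: L=alpha=BASE, R=echo -> take RIGHT -> echo
i=3: L=bravo, R=juliet=BASE -> take LEFT -> bravo
i=4: L=golf, R=echo=BASE -> take LEFT -> golf
i=5: L=india, R=juliet=BASE -> take LEFT -> india
i=6: BASE=golf L=hotel R=delta all differ -> CONFLICT

Answer: foxtrot
juliet
echo
bravo
golf
india
<<<<<<< LEFT
hotel
=======
delta
>>>>>>> RIGHT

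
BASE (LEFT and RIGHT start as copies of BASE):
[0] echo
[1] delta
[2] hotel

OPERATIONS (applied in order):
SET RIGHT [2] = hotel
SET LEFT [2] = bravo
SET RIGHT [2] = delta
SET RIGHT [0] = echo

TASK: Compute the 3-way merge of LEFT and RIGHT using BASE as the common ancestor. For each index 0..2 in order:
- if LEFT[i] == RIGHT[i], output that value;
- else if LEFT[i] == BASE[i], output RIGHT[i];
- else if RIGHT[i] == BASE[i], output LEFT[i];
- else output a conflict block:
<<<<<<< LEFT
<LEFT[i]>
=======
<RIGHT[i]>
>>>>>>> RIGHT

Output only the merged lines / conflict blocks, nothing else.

Answer: echo
delta
<<<<<<< LEFT
bravo
=======
delta
>>>>>>> RIGHT

Derivation:
Final LEFT:  [echo, delta, bravo]
Final RIGHT: [echo, delta, delta]
i=0: L=echo R=echo -> agree -> echo
i=1: L=delta R=delta -> agree -> delta
i=2: BASE=hotel L=bravo R=delta all differ -> CONFLICT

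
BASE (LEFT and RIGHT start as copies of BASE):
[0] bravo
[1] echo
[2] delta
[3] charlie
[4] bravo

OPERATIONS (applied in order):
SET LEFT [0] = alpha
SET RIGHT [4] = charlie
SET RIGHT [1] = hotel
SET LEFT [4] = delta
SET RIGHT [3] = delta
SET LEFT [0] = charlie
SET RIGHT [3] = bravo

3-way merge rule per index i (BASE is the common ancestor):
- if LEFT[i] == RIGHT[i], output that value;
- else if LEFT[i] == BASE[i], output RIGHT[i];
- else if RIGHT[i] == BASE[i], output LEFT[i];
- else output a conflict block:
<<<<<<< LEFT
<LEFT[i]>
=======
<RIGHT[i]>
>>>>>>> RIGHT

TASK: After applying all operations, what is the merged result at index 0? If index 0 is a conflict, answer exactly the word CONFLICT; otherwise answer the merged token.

Final LEFT:  [charlie, echo, delta, charlie, delta]
Final RIGHT: [bravo, hotel, delta, bravo, charlie]
i=0: L=charlie, R=bravo=BASE -> take LEFT -> charlie
i=1: L=echo=BASE, R=hotel -> take RIGHT -> hotel
i=2: L=delta R=delta -> agree -> delta
i=3: L=charlie=BASE, R=bravo -> take RIGHT -> bravo
i=4: BASE=bravo L=delta R=charlie all differ -> CONFLICT
Index 0 -> charlie

Answer: charlie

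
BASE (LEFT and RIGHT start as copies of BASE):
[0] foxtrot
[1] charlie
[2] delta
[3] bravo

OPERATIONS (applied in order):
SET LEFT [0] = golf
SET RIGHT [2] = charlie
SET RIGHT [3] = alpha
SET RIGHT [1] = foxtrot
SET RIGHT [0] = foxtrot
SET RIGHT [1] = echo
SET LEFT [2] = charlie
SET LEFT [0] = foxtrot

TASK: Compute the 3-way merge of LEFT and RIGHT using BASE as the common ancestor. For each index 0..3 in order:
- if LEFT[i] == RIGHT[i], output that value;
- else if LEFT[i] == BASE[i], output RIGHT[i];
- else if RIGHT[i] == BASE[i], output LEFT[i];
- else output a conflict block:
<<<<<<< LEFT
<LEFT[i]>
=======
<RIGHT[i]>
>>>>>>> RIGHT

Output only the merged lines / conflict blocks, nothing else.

Answer: foxtrot
echo
charlie
alpha

Derivation:
Final LEFT:  [foxtrot, charlie, charlie, bravo]
Final RIGHT: [foxtrot, echo, charlie, alpha]
i=0: L=foxtrot R=foxtrot -> agree -> foxtrot
i=1: L=charlie=BASE, R=echo -> take RIGHT -> echo
i=2: L=charlie R=charlie -> agree -> charlie
i=3: L=bravo=BASE, R=alpha -> take RIGHT -> alpha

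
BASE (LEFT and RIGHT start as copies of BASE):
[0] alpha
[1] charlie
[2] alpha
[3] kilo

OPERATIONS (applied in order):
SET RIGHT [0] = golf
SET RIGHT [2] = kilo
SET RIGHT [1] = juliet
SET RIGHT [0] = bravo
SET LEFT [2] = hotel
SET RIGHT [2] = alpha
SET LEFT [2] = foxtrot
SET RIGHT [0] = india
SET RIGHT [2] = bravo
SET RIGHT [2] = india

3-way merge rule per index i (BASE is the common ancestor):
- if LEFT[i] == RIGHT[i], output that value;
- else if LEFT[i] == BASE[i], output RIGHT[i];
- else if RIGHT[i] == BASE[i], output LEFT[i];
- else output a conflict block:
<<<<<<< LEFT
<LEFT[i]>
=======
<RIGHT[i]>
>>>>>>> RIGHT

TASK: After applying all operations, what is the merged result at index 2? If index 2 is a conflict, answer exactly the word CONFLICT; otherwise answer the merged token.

Answer: CONFLICT

Derivation:
Final LEFT:  [alpha, charlie, foxtrot, kilo]
Final RIGHT: [india, juliet, india, kilo]
i=0: L=alpha=BASE, R=india -> take RIGHT -> india
i=1: L=charlie=BASE, R=juliet -> take RIGHT -> juliet
i=2: BASE=alpha L=foxtrot R=india all differ -> CONFLICT
i=3: L=kilo R=kilo -> agree -> kilo
Index 2 -> CONFLICT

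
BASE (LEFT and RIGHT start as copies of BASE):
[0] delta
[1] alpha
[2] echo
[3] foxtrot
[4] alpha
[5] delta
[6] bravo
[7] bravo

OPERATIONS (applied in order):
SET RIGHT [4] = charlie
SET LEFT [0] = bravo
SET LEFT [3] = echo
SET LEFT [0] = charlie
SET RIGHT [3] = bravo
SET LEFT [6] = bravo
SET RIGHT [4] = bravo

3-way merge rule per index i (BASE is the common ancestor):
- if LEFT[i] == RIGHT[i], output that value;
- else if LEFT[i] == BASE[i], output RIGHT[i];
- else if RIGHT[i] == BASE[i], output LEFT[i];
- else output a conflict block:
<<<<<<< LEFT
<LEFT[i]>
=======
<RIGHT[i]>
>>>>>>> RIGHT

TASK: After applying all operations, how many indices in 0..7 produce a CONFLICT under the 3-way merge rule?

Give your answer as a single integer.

Final LEFT:  [charlie, alpha, echo, echo, alpha, delta, bravo, bravo]
Final RIGHT: [delta, alpha, echo, bravo, bravo, delta, bravo, bravo]
i=0: L=charlie, R=delta=BASE -> take LEFT -> charlie
i=1: L=alpha R=alpha -> agree -> alpha
i=2: L=echo R=echo -> agree -> echo
i=3: BASE=foxtrot L=echo R=bravo all differ -> CONFLICT
i=4: L=alpha=BASE, R=bravo -> take RIGHT -> bravo
i=5: L=delta R=delta -> agree -> delta
i=6: L=bravo R=bravo -> agree -> bravo
i=7: L=bravo R=bravo -> agree -> bravo
Conflict count: 1

Answer: 1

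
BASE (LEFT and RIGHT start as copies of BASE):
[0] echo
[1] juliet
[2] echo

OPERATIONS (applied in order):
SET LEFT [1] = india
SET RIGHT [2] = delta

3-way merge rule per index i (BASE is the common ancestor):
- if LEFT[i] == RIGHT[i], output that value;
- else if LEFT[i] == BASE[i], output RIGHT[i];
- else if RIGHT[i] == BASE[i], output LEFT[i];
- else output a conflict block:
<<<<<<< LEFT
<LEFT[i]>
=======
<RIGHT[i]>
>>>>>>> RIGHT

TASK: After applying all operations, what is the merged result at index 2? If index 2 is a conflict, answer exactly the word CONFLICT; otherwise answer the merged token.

Answer: delta

Derivation:
Final LEFT:  [echo, india, echo]
Final RIGHT: [echo, juliet, delta]
i=0: L=echo R=echo -> agree -> echo
i=1: L=india, R=juliet=BASE -> take LEFT -> india
i=2: L=echo=BASE, R=delta -> take RIGHT -> delta
Index 2 -> delta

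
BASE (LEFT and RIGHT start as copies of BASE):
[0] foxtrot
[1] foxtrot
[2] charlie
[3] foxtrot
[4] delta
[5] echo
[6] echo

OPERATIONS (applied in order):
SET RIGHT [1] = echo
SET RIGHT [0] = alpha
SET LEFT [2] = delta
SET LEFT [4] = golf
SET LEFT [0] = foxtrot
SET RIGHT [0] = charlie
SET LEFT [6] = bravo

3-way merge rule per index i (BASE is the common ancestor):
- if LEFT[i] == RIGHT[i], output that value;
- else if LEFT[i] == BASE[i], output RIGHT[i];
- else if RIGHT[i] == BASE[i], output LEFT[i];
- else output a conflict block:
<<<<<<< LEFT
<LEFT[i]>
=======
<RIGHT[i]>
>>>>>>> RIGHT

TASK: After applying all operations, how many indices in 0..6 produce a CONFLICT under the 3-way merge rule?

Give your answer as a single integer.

Final LEFT:  [foxtrot, foxtrot, delta, foxtrot, golf, echo, bravo]
Final RIGHT: [charlie, echo, charlie, foxtrot, delta, echo, echo]
i=0: L=foxtrot=BASE, R=charlie -> take RIGHT -> charlie
i=1: L=foxtrot=BASE, R=echo -> take RIGHT -> echo
i=2: L=delta, R=charlie=BASE -> take LEFT -> delta
i=3: L=foxtrot R=foxtrot -> agree -> foxtrot
i=4: L=golf, R=delta=BASE -> take LEFT -> golf
i=5: L=echo R=echo -> agree -> echo
i=6: L=bravo, R=echo=BASE -> take LEFT -> bravo
Conflict count: 0

Answer: 0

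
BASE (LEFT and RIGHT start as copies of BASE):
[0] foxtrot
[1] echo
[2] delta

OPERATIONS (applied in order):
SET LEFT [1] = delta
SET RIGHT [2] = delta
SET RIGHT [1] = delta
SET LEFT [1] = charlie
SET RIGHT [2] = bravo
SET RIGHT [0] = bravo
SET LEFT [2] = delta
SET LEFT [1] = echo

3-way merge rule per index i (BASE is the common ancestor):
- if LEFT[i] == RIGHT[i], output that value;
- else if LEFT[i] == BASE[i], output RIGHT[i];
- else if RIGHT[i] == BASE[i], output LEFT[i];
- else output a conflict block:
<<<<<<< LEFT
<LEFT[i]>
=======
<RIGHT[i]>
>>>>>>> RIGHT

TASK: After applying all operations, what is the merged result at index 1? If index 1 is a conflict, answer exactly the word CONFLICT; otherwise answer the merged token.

Answer: delta

Derivation:
Final LEFT:  [foxtrot, echo, delta]
Final RIGHT: [bravo, delta, bravo]
i=0: L=foxtrot=BASE, R=bravo -> take RIGHT -> bravo
i=1: L=echo=BASE, R=delta -> take RIGHT -> delta
i=2: L=delta=BASE, R=bravo -> take RIGHT -> bravo
Index 1 -> delta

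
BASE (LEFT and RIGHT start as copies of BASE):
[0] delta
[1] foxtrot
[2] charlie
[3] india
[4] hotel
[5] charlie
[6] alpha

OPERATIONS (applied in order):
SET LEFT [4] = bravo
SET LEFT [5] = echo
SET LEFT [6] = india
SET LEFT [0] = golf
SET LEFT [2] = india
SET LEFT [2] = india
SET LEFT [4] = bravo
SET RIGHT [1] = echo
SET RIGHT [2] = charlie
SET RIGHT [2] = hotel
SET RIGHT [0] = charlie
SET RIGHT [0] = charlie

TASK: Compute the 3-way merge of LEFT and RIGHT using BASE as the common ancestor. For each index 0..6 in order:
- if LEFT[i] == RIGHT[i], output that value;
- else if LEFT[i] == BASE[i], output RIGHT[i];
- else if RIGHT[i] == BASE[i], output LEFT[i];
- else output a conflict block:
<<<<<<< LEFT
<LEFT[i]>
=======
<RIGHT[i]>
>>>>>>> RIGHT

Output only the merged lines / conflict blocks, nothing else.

Final LEFT:  [golf, foxtrot, india, india, bravo, echo, india]
Final RIGHT: [charlie, echo, hotel, india, hotel, charlie, alpha]
i=0: BASE=delta L=golf R=charlie all differ -> CONFLICT
i=1: L=foxtrot=BASE, R=echo -> take RIGHT -> echo
i=2: BASE=charlie L=india R=hotel all differ -> CONFLICT
i=3: L=india R=india -> agree -> india
i=4: L=bravo, R=hotel=BASE -> take LEFT -> bravo
i=5: L=echo, R=charlie=BASE -> take LEFT -> echo
i=6: L=india, R=alpha=BASE -> take LEFT -> india

Answer: <<<<<<< LEFT
golf
=======
charlie
>>>>>>> RIGHT
echo
<<<<<<< LEFT
india
=======
hotel
>>>>>>> RIGHT
india
bravo
echo
india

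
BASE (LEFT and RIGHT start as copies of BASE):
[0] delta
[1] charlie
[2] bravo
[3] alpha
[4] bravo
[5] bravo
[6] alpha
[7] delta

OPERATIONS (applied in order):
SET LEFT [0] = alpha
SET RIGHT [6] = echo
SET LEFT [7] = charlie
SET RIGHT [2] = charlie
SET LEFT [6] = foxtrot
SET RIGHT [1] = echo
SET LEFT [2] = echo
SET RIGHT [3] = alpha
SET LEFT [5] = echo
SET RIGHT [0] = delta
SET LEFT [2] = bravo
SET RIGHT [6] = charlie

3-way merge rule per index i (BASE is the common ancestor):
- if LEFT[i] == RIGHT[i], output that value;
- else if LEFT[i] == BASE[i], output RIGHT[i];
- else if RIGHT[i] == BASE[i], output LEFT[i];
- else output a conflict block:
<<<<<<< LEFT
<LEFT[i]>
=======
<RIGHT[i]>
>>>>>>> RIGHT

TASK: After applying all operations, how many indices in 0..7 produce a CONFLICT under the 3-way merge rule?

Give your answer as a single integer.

Final LEFT:  [alpha, charlie, bravo, alpha, bravo, echo, foxtrot, charlie]
Final RIGHT: [delta, echo, charlie, alpha, bravo, bravo, charlie, delta]
i=0: L=alpha, R=delta=BASE -> take LEFT -> alpha
i=1: L=charlie=BASE, R=echo -> take RIGHT -> echo
i=2: L=bravo=BASE, R=charlie -> take RIGHT -> charlie
i=3: L=alpha R=alpha -> agree -> alpha
i=4: L=bravo R=bravo -> agree -> bravo
i=5: L=echo, R=bravo=BASE -> take LEFT -> echo
i=6: BASE=alpha L=foxtrot R=charlie all differ -> CONFLICT
i=7: L=charlie, R=delta=BASE -> take LEFT -> charlie
Conflict count: 1

Answer: 1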